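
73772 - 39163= 34609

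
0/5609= 0 = 0.00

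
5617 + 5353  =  10970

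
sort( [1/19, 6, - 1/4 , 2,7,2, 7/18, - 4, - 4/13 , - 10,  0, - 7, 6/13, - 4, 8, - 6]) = [-10, - 7 , - 6,-4,  -  4  ,  -  4/13,-1/4, 0, 1/19,7/18 , 6/13,2, 2,6 , 7 , 8] 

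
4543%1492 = 67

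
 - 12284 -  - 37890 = 25606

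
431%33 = 2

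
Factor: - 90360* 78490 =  - 7092356400 =-2^4*3^2*5^2*47^1*167^1*251^1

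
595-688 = -93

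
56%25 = 6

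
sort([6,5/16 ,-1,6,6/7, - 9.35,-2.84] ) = [ -9.35,- 2.84,-1,5/16,6/7 , 6, 6] 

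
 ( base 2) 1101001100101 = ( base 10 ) 6757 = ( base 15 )2007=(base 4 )1221211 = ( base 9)10237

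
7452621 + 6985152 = 14437773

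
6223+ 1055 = 7278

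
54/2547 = 6/283 =0.02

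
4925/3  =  1641+2/3 = 1641.67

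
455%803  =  455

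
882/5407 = 882/5407 =0.16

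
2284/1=2284 = 2284.00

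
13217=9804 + 3413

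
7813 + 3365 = 11178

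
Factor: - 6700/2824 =-1675/706 = - 2^( - 1 )*5^2*67^1 * 353^ ( - 1 ) 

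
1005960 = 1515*664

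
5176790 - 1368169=3808621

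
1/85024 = 1/85024= 0.00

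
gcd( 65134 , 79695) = 1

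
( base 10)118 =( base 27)4a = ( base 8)166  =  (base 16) 76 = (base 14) 86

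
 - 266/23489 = - 1 + 23223/23489 = -0.01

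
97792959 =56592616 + 41200343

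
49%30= 19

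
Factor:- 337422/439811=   -  2^1*3^1 * 56237^1 * 439811^( - 1)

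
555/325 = 1 + 46/65 = 1.71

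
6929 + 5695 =12624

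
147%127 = 20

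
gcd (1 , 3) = 1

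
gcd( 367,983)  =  1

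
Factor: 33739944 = 2^3*3^1*7^1*229^1 * 877^1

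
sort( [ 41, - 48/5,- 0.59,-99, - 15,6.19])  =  [ - 99, - 15, - 48/5, -0.59,  6.19, 41]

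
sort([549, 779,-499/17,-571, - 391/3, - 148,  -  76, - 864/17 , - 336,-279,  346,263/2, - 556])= [ - 571, -556,-336,-279, - 148, - 391/3, - 76, - 864/17,- 499/17, 263/2, 346,549, 779]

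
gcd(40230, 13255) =5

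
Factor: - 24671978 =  - 2^1*12335989^1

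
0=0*5655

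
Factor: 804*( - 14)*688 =-7744128 = - 2^7*3^1*7^1*43^1*67^1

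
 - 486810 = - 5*97362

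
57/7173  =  19/2391 = 0.01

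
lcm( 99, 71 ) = 7029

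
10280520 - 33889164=  -  23608644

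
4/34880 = 1/8720=0.00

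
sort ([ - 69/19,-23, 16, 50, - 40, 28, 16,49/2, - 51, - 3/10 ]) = [ - 51,-40, - 23, -69/19,-3/10,16,16, 49/2, 28 , 50]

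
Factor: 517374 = 2^1*3^3*11^1*13^1*67^1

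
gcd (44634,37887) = 519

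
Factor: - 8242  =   - 2^1*13^1*317^1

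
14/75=14/75  =  0.19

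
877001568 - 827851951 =49149617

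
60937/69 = 883 + 10/69 = 883.14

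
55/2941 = 55/2941  =  0.02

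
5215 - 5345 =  - 130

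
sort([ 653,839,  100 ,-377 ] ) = [- 377,100,653,  839] 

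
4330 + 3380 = 7710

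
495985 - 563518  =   - 67533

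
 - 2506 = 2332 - 4838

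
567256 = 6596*86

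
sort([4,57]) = [4, 57 ]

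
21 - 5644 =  - 5623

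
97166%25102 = 21860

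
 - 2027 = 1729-3756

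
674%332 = 10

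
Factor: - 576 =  - 2^6*3^2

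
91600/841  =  108 + 772/841 = 108.92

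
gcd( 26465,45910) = 5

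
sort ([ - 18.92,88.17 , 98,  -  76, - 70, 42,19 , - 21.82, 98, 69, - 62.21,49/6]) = [- 76,-70, - 62.21 , - 21.82, - 18.92, 49/6,19, 42,69, 88.17,98,98 ] 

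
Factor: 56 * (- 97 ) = -2^3* 7^1*97^1 = - 5432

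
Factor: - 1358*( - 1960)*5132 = 13659741760 = 2^6*5^1*7^3*97^1*1283^1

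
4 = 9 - 5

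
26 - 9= 17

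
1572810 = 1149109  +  423701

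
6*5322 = 31932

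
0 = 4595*0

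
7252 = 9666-2414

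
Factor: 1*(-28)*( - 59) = 2^2*7^1 * 59^1 = 1652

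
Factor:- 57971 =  - 29^1 *1999^1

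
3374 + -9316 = -5942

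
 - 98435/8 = -98435/8 = - 12304.38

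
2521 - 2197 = 324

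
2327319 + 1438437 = 3765756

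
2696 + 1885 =4581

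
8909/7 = 1272  +  5/7 = 1272.71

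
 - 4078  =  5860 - 9938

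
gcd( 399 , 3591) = 399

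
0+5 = 5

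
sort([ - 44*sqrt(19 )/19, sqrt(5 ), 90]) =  [  -  44*sqrt(19 )/19, sqrt( 5), 90 ]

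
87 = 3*29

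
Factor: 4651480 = 2^3*5^1 *103^1 * 1129^1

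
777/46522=111/6646 = 0.02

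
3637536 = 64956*56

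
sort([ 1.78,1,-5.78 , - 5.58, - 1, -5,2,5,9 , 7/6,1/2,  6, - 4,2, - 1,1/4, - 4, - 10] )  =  [ - 10, - 5.78, - 5.58,- 5, - 4,-4,- 1, - 1,1/4,1/2, 1 , 7/6,1.78,2, 2 , 5,  6,9]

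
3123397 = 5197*601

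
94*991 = 93154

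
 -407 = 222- 629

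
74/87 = 74/87 = 0.85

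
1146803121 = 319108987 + 827694134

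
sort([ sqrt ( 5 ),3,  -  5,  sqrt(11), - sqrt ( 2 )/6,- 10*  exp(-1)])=[ - 5,  -  10*exp(  -  1 ), - sqrt( 2 ) /6, sqrt ( 5), 3,sqrt (11)] 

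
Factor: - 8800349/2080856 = - 2^( - 3)*23^( - 1)*43^( - 1)*263^( - 1 )  *  8800349^1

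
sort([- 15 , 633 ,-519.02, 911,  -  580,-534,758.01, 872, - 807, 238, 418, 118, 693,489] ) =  [ - 807,-580,-534, - 519.02, - 15, 118,  238 , 418, 489,633, 693,758.01,872,  911 ]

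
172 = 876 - 704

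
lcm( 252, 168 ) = 504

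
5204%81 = 20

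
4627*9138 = 42281526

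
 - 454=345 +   -  799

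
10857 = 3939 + 6918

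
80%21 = 17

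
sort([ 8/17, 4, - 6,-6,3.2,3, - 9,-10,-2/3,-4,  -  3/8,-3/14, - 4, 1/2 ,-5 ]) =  [-10, - 9,-6,-6, - 5, - 4, - 4, -2/3, - 3/8, - 3/14,8/17, 1/2 , 3, 3.2,4]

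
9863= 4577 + 5286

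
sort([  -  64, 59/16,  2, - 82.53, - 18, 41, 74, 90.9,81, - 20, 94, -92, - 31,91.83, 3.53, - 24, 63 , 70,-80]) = [-92,-82.53,-80, - 64, - 31, - 24,-20, - 18, 2, 3.53, 59/16,  41, 63, 70 , 74,81 , 90.9, 91.83,94] 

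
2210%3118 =2210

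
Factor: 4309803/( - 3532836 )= - 2^(  -  2 )*3^1* 241^1*1987^1 * 294403^( - 1 ) = - 1436601/1177612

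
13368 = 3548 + 9820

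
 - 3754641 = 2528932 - 6283573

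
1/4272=1/4272 = 0.00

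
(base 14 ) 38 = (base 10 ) 50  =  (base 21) 28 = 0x32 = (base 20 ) 2A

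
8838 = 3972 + 4866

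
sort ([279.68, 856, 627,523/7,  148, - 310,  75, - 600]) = [ - 600 , -310, 523/7, 75, 148 , 279.68, 627,856]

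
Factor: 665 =5^1 * 7^1*19^1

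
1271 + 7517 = 8788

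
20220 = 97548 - 77328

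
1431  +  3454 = 4885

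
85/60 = 17/12 = 1.42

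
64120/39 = 64120/39 = 1644.10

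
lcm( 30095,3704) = 240760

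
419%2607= 419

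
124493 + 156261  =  280754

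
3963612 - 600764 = 3362848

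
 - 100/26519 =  - 100/26519 = - 0.00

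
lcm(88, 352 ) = 352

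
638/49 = 638/49  =  13.02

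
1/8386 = 1/8386 = 0.00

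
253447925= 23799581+229648344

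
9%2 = 1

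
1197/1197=1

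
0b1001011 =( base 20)3F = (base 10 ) 75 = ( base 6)203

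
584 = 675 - 91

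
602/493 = 1 + 109/493 = 1.22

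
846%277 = 15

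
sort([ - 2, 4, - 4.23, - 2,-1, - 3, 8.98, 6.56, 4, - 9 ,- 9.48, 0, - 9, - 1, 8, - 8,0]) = [ - 9.48, - 9, - 9, - 8, - 4.23 , - 3, - 2,-2, - 1, - 1, 0, 0, 4, 4,6.56, 8,  8.98] 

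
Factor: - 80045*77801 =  - 6227581045= - 5^1 * 7^1*2287^1*77801^1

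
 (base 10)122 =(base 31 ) 3t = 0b1111010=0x7a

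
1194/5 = 238 + 4/5 = 238.80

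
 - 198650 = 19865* ( - 10)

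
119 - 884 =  - 765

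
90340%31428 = 27484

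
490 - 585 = -95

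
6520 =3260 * 2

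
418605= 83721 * 5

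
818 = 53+765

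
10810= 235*46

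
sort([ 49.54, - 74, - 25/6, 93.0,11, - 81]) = [ - 81,-74, - 25/6,11,49.54,93.0 ] 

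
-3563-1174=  - 4737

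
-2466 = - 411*6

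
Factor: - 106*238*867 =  - 2^2 * 3^1*7^1* 17^3*53^1  =  -  21872676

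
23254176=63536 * 366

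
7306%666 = 646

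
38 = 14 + 24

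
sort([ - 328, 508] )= [ - 328 , 508 ] 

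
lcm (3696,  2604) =114576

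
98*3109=304682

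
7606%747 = 136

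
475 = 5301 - 4826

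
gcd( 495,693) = 99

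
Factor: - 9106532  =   - 2^2*47^1 * 59^1*821^1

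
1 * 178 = 178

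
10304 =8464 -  - 1840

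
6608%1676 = 1580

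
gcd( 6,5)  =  1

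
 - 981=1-982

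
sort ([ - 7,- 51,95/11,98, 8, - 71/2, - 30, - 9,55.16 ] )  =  [-51, - 71/2, - 30, - 9, - 7,8,95/11, 55.16,98]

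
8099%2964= 2171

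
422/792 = 211/396 = 0.53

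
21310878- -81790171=103101049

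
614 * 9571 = 5876594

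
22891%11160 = 571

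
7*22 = 154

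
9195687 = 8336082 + 859605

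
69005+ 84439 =153444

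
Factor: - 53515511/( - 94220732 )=2^( - 2)*7^1 * 17^(-1)*167^(-1 )*8297^(-1)*7645073^1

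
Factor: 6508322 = 2^1* 137^1*23753^1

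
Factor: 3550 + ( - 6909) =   -  3359 = - 3359^1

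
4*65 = 260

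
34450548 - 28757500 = 5693048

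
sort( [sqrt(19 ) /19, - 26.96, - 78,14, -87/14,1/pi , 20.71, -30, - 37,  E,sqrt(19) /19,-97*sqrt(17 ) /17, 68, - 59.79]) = [-78, - 59.79, - 37, - 30, - 26.96  , - 97 * sqrt(17) /17, -87/14,sqrt( 19 ) /19,sqrt ( 19) /19,1/pi, E,14, 20.71, 68 ] 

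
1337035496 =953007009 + 384028487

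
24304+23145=47449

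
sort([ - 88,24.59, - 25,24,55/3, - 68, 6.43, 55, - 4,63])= [ - 88,-68, - 25, - 4 , 6.43, 55/3, 24,24.59, 55, 63]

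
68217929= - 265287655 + 333505584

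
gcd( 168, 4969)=1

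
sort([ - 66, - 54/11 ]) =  [ - 66, - 54/11]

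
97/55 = 1  +  42/55 = 1.76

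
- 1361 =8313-9674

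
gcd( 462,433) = 1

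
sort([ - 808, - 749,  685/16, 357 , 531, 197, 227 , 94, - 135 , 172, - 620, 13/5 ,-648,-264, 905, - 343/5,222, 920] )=[ - 808 , - 749,-648, - 620, - 264, - 135, - 343/5  ,  13/5,685/16, 94 , 172, 197 , 222, 227, 357,531,905 , 920 ]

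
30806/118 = 15403/59= 261.07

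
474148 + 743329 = 1217477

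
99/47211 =33/15737 =0.00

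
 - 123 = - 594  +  471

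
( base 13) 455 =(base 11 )619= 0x2EA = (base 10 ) 746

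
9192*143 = 1314456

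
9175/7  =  9175/7  =  1310.71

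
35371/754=35371/754 = 46.91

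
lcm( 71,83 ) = 5893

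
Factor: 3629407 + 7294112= 10923519 = 3^1 * 881^1 * 4133^1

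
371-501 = -130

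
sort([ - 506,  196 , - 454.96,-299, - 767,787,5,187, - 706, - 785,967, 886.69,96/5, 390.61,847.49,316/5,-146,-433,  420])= [ - 785,-767, - 706, - 506,-454.96,- 433,-299,  -  146,  5, 96/5,316/5, 187,196,390.61, 420 , 787, 847.49,886.69,  967]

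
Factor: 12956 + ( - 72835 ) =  - 59879^1 = -59879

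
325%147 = 31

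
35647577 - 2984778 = 32662799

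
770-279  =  491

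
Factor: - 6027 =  - 3^1*7^2*41^1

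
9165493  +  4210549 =13376042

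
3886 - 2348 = 1538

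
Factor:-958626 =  - 2^1*3^2 * 19^1*2803^1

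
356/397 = 356/397 = 0.90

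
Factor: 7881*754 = 5942274 = 2^1*3^1* 13^1*29^1 *37^1*71^1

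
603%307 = 296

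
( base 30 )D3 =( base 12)289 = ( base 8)611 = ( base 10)393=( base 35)b8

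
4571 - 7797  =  -3226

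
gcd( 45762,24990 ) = 6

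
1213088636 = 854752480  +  358336156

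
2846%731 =653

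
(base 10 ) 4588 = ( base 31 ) 4O0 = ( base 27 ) 67P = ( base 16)11ec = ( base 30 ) 52S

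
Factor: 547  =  547^1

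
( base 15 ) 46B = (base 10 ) 1001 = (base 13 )5C0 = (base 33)UB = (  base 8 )1751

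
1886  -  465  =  1421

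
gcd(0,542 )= 542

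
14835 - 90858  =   - 76023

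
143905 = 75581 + 68324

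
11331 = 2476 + 8855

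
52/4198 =26/2099 = 0.01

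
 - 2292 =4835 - 7127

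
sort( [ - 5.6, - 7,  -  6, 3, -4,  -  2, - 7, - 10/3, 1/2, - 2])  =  [-7, -7, - 6, - 5.6,-4, - 10/3, - 2,-2, 1/2,  3] 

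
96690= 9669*10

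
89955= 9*9995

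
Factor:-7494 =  - 2^1*3^1*1249^1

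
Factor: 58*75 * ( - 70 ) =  - 304500 = - 2^2 * 3^1*5^3 *7^1 * 29^1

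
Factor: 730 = 2^1*5^1*73^1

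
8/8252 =2/2063= 0.00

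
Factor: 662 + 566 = 2^2*307^1 = 1228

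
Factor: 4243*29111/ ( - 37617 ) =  - 3^ ( - 1)* 43^1*677^1*4243^1 * 12539^ ( - 1) = - 123517973/37617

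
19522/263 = 74 + 60/263 = 74.23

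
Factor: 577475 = 5^2*23099^1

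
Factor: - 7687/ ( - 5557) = 5557^( - 1 ) * 7687^1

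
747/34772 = 747/34772 = 0.02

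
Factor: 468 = 2^2*3^2 * 13^1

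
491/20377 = 491/20377 = 0.02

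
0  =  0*519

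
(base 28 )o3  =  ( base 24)143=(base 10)675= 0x2A3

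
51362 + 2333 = 53695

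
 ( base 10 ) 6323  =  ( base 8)14263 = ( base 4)1202303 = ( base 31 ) 6HU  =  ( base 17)14eg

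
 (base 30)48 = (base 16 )80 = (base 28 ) 4g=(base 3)11202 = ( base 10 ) 128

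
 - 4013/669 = - 4013/669  =  -6.00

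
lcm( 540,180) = 540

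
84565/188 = 84565/188= 449.81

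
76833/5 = 76833/5 = 15366.60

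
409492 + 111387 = 520879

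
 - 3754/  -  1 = 3754 + 0/1 = 3754.00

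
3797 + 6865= 10662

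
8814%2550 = 1164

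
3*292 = 876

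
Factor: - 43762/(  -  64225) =2^1*5^ ( - 2)* 7^( - 1 )* 367^( - 1)*21881^1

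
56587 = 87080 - 30493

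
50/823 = 50/823 = 0.06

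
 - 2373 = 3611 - 5984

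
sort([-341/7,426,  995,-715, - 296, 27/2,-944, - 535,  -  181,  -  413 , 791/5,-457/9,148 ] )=[ -944, - 715,-535 , -413,  -  296 , -181,- 457/9,-341/7,27/2,148,  791/5, 426, 995]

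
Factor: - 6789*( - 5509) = 37400601= 3^1*7^1*31^1 * 73^1*787^1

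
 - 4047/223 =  - 4047/223 = - 18.15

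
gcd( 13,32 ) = 1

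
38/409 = 38/409 = 0.09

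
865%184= 129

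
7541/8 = 7541/8  =  942.62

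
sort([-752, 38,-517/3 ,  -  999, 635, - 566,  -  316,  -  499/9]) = [ - 999, - 752, - 566,-316, - 517/3, - 499/9,38, 635] 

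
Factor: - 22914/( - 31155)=114/155= 2^1* 3^1  *5^( - 1)*19^1*31^ ( - 1)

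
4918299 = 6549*751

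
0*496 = 0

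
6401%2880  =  641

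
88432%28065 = 4237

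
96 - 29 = 67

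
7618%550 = 468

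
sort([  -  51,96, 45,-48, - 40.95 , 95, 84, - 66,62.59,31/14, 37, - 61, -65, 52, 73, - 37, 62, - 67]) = [-67,-66,-65,-61,-51,-48,-40.95,-37, 31/14, 37, 45,52,62,62.59, 73, 84,95,96]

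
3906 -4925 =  - 1019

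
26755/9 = 2972 + 7/9 = 2972.78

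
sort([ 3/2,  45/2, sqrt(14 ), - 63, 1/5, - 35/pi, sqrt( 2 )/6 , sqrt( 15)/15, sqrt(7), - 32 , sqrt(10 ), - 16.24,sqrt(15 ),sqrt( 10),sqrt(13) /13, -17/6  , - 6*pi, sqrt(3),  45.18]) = [ - 63, - 32 , - 6*pi, - 16.24, - 35/pi, - 17/6,1/5, sqrt(2) /6 , sqrt(15)/15,sqrt(13)/13, 3/2, sqrt(3), sqrt(7 ), sqrt(  10), sqrt(10),sqrt(14), sqrt(15 ),45/2, 45.18] 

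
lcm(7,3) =21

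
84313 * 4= 337252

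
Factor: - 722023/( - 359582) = 2^( - 1)*23^(-1) * 7817^( - 1)*722023^1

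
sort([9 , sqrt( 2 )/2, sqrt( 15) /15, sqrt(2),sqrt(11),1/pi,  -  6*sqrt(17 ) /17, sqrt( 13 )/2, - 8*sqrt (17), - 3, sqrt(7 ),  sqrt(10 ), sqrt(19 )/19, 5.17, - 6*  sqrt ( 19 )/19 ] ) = [-8*sqrt ( 17 ), - 3, - 6*sqrt ( 17)/17,  -  6*sqrt(19)/19,sqrt(19) /19, sqrt( 15)/15, 1/pi,sqrt(2) /2,  sqrt( 2 ), sqrt( 13) /2, sqrt ( 7 ),sqrt( 10), sqrt( 11 ),5.17, 9]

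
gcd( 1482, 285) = 57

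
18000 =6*3000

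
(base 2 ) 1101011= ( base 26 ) 43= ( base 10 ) 107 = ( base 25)47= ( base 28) 3N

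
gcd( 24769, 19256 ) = 1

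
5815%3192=2623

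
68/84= 17/21 =0.81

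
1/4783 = 1/4783 = 0.00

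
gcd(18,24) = 6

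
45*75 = 3375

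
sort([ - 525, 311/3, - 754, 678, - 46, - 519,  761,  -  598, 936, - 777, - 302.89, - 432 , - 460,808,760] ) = [ - 777, - 754, - 598,  -  525, - 519 , - 460, - 432, - 302.89, - 46,311/3, 678, 760,761, 808,936]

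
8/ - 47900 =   -  1 + 11973/11975=- 0.00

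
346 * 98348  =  34028408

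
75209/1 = 75209=75209.00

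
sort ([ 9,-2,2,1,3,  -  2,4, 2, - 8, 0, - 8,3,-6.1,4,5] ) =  [-8 ,- 8  ,-6.1,- 2, - 2,0,  1,  2,2,3,3,  4,4,  5,  9 ] 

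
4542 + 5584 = 10126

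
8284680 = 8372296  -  87616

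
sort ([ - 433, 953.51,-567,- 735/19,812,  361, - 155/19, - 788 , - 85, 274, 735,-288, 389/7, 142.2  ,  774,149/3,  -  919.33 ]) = [- 919.33, - 788,-567,-433,-288 ,-85,  -  735/19, - 155/19,149/3,389/7,142.2,  274,361,735,774,812,  953.51]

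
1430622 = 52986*27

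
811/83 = 9 + 64/83 =9.77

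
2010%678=654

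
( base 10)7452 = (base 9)11200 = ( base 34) 6f6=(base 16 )1d1c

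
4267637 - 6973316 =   -  2705679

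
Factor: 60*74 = 2^3*3^1*5^1*37^1= 4440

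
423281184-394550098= 28731086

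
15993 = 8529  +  7464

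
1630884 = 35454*46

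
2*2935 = 5870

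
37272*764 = 28475808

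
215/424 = 215/424= 0.51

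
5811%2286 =1239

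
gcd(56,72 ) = 8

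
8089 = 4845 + 3244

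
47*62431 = 2934257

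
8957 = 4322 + 4635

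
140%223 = 140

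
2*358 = 716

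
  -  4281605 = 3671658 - 7953263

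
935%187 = 0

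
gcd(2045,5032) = 1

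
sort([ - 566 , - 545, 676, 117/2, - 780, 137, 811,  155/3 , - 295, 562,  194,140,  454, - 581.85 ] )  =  [ - 780, - 581.85, - 566, - 545,-295, 155/3,117/2, 137,140,194,454, 562, 676 , 811]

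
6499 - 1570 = 4929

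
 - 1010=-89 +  - 921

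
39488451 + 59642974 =99131425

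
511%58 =47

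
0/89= 0 = 0.00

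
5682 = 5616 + 66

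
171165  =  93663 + 77502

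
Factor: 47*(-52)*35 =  - 85540 = -2^2*5^1*7^1*13^1*47^1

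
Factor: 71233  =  71233^1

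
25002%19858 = 5144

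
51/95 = 51/95 = 0.54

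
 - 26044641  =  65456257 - 91500898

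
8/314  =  4/157 = 0.03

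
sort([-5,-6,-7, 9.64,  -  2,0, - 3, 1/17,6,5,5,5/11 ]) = [ - 7, -6, - 5,-3, - 2, 0,1/17,5/11,5,5, 6,  9.64]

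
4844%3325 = 1519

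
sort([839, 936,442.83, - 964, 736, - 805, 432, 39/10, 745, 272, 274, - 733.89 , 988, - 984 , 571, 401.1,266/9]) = [ - 984 ,- 964, - 805, - 733.89 , 39/10,266/9, 272,274, 401.1, 432, 442.83, 571, 736, 745,839 , 936, 988]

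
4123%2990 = 1133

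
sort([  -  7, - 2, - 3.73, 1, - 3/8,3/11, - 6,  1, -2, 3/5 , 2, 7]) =[ - 7, - 6, - 3.73, - 2, - 2,-3/8,3/11, 3/5 , 1, 1, 2,7]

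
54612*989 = 54011268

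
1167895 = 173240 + 994655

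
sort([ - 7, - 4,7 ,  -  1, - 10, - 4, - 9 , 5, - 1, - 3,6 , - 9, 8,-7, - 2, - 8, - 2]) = [ - 10, - 9, -9, - 8 ,-7 ,- 7 , - 4,-4, - 3, - 2, - 2, - 1, - 1 , 5, 6, 7, 8 ] 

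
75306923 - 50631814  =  24675109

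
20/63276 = 5/15819  =  0.00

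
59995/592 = 59995/592 = 101.34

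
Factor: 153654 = 2^1*3^1* 25609^1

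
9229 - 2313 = 6916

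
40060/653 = 40060/653  =  61.35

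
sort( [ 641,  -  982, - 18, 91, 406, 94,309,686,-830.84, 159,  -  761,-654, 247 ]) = [  -  982,-830.84,-761, - 654,- 18, 91, 94,  159,247, 309,406, 641, 686]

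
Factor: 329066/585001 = 2^1*31^( -1 )*41^1*113^(-1) * 167^ ( - 1) * 4013^1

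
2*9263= 18526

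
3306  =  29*114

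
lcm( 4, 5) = 20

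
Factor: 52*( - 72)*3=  - 11232 = - 2^5*3^3 * 13^1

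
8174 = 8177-3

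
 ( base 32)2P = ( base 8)131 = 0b1011001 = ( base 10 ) 89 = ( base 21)45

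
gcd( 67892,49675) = 1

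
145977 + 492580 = 638557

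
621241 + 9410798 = 10032039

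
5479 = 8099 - 2620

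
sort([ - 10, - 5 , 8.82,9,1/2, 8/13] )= [ - 10,-5, 1/2, 8/13, 8.82,9] 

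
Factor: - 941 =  - 941^1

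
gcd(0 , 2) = 2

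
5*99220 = 496100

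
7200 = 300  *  24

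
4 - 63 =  - 59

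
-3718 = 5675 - 9393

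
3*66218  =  198654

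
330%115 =100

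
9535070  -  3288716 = 6246354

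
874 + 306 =1180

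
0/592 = 0= 0.00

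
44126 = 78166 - 34040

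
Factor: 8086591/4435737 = 3^(-1 )*  61^( - 1 )*24239^( -1)*8086591^1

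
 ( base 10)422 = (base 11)354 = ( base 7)1142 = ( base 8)646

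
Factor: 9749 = 9749^1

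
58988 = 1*58988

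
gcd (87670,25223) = 11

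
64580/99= 64580/99 = 652.32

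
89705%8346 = 6245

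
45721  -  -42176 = 87897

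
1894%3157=1894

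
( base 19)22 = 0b101000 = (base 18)24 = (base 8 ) 50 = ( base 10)40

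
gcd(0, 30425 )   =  30425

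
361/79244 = 361/79244 = 0.00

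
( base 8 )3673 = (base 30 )25T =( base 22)41L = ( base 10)1979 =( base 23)3h1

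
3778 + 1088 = 4866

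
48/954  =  8/159 = 0.05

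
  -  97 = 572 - 669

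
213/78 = 71/26 = 2.73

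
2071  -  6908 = - 4837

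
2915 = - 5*(-583 )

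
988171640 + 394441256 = 1382612896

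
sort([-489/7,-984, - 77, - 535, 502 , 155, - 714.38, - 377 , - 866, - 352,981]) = [ - 984, - 866, - 714.38,-535, - 377, - 352, - 77 , - 489/7, 155, 502 , 981]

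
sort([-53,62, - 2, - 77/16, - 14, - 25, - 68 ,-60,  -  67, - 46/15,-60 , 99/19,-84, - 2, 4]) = [ -84, - 68, - 67, -60 ,-60 , -53, - 25, - 14,  -  77/16, - 46/15,-2, - 2, 4,99/19, 62 ]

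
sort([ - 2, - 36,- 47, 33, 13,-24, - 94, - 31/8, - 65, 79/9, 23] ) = [ - 94, - 65, - 47, - 36,-24, - 31/8,-2,79/9,13,23,33 ]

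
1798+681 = 2479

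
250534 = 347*722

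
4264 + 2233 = 6497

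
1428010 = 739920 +688090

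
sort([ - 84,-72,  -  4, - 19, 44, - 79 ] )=[ - 84, - 79 ,-72, - 19, - 4 , 44] 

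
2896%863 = 307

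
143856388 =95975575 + 47880813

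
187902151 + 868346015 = 1056248166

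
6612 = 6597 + 15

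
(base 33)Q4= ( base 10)862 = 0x35E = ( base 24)1bm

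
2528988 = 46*54978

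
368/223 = 368/223  =  1.65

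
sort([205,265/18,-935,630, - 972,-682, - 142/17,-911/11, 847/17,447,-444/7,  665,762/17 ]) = [ -972, - 935, - 682, - 911/11 ,-444/7,-142/17, 265/18, 762/17, 847/17, 205,447 , 630, 665]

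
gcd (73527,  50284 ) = 1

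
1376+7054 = 8430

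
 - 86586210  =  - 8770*9873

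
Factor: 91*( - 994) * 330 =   -  29849820 = - 2^2*3^1*5^1*7^2*11^1 * 13^1*71^1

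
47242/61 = 774 + 28/61 = 774.46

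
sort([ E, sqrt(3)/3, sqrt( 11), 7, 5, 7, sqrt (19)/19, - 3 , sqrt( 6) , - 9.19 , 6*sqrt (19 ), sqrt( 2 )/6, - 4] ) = [ - 9.19, - 4, - 3,sqrt( 19)/19 , sqrt(2 )/6,sqrt( 3)/3,sqrt ( 6),E,sqrt( 11 ) , 5,7,7,6* sqrt(19) ] 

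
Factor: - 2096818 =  - 2^1*23^1*79^1*577^1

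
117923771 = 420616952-302693181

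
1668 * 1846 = 3079128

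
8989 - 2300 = 6689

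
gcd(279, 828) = 9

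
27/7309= 27/7309 = 0.00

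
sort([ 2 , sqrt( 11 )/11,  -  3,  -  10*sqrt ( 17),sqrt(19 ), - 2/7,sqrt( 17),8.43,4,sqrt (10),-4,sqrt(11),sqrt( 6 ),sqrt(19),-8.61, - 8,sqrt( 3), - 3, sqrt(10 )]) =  [-10*sqrt( 17), - 8.61, - 8, - 4,-3,- 3,- 2/7, sqrt (11) /11, sqrt ( 3 ) , 2, sqrt (6),sqrt (10), sqrt ( 10),sqrt(11),4,sqrt(17 ),sqrt( 19), sqrt (19), 8.43]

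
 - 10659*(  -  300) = 3197700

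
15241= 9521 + 5720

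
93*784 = 72912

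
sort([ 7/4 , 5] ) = [ 7/4,5] 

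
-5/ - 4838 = 5/4838= 0.00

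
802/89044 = 401/44522=0.01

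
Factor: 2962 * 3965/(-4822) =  - 5872165/2411 = -5^1 *13^1 * 61^1 *1481^1* 2411^( -1)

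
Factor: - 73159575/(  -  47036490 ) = 4877305/3135766= 2^(  -  1)*5^1 * 61^( - 1)*487^1*2003^1*25703^( - 1 ) 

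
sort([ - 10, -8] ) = [ - 10, - 8 ] 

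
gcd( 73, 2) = 1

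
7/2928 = 7/2928 = 0.00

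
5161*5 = 25805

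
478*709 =338902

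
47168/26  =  1814 + 2/13 =1814.15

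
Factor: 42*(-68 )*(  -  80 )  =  228480 = 2^7 * 3^1 * 5^1*7^1 *17^1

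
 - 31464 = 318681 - 350145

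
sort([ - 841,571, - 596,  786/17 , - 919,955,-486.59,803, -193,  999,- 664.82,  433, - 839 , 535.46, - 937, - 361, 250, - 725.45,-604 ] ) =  [ - 937, - 919,-841,-839 , - 725.45, - 664.82, - 604, - 596, - 486.59,-361, - 193, 786/17,250, 433,535.46 , 571  ,  803 , 955, 999 ]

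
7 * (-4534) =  - 31738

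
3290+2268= 5558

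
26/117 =2/9 = 0.22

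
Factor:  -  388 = -2^2*97^1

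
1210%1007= 203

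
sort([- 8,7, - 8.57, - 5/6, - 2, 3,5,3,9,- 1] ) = [ -8.57, - 8,- 2, - 1, - 5/6,3,3,5,7,  9]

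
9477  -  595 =8882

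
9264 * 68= 629952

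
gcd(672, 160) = 32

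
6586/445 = 14 + 4/5 = 14.80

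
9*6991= 62919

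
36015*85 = 3061275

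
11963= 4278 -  - 7685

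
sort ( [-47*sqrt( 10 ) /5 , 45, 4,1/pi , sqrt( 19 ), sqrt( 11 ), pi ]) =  [ - 47*sqrt(10 ) /5, 1/pi,  pi, sqrt( 11 ),4, sqrt(19), 45] 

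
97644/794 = 122 + 388/397 = 122.98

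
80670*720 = 58082400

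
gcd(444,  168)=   12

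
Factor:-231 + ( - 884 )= -5^1*223^1 = - 1115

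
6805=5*1361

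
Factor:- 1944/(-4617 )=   8/19= 2^3 * 19^( - 1)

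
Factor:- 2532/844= -3= - 3^1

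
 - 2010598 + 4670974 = 2660376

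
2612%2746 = 2612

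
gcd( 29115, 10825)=5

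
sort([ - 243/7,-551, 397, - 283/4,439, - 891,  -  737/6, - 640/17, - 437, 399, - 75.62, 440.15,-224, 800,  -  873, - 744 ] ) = [  -  891,-873,  -  744, - 551, - 437, - 224, - 737/6, - 75.62, - 283/4, - 640/17,-243/7, 397,399,439, 440.15,800]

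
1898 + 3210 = 5108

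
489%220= 49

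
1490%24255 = 1490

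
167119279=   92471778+74647501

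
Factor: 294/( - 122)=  - 147/61 = -3^1* 7^2 * 61^( - 1) 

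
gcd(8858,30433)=1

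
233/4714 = 233/4714 = 0.05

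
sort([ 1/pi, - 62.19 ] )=[- 62.19,1/pi ] 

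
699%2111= 699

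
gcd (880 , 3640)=40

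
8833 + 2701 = 11534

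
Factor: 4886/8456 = 349/604 =2^(-2)*151^( - 1 )*349^1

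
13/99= 13/99=0.13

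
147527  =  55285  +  92242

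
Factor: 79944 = 2^3*3^1*3331^1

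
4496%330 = 206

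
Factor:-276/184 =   -  2^(-1)*3^1 = -3/2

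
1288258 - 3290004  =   - 2001746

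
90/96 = 15/16 =0.94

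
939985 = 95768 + 844217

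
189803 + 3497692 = 3687495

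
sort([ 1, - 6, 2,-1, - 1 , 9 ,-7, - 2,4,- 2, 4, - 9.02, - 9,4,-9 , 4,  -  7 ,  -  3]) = [ - 9.02, -9 , - 9,-7,-7 , - 6,- 3, - 2,- 2, - 1,-1, 1 , 2,4, 4,  4, 4,  9]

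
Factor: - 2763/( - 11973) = 3^1*13^( - 1 ) =3/13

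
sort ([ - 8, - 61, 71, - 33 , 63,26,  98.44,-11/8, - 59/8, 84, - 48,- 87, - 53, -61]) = [  -  87,  -  61,-61, - 53,-48, -33, - 8, - 59/8,-11/8, 26, 63, 71, 84  ,  98.44]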